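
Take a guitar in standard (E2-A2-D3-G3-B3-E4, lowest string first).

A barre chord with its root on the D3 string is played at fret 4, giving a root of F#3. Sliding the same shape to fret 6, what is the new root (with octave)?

G#3

Moving from fret 4 to fret 6 shifts the root by 2 semitones.
F#3 up 2 semitones is G#3.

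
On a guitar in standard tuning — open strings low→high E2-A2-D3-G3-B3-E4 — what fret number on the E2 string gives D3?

D3 is 10 semitones above the open E2 (E–F–F#–G–…–C–C#–D), so it sits at fret 10.

10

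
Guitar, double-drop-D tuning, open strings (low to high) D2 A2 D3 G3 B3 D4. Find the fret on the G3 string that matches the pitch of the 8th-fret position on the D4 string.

15

D4 at fret 8 is D4 + 8 semitones = A♯4.
The open G3 string is 7 semitones below the open D4, so the same pitch on the G3 string lies at fret 8 + 7 = 15.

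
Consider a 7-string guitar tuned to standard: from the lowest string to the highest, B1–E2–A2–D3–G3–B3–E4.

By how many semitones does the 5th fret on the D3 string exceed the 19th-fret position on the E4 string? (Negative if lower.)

D3 at fret 5 → G3 (MIDI 55); E4 at fret 19 → B5 (MIDI 83).
55 − 83 = -28, so the two pitches are 28 semitones apart.

-28 semitones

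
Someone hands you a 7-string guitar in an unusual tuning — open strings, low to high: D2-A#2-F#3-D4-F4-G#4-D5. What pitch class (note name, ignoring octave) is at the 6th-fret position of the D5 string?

The open D5 string plus 6 semitones: D–D#–E–F–F#–G–G#.

G#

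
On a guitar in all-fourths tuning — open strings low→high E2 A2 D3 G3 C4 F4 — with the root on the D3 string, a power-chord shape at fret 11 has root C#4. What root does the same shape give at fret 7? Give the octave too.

A3

Moving from fret 11 to fret 7 shifts the root by -4 semitones.
C#4 down 4 semitones is A3.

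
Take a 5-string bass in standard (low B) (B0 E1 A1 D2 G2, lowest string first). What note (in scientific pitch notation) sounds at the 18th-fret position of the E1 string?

The open E1 string plus 18 semitones: E–F–F#–G–…–G#–A–A#.
The walk passes from B into C once, so the octave number goes from 1 to 2.

A♯2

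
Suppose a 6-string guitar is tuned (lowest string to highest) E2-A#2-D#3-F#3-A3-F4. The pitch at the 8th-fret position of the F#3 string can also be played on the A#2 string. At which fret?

Fret 8 on F#3 is MIDI 54 + 8 = 62 (D4). On the A#2 string (open MIDI 46), that pitch is 62 − 46 = fret 16.

16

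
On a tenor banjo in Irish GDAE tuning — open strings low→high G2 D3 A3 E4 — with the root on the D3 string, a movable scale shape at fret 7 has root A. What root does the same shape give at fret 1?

Moving from fret 7 to fret 1 shifts the root by -6 semitones.
A down 6 semitones is D#.

D#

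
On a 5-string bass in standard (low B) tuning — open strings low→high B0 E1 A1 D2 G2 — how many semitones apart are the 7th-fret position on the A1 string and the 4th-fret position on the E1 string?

8 semitones

A1 at fret 7 → E2 (MIDI 40); E1 at fret 4 → G#1 (MIDI 32).
40 − 32 = 8, so the two pitches are 8 semitones apart, with E2 the higher.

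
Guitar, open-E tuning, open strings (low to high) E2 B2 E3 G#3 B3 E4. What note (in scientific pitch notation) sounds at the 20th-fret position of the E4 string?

Each fret is one semitone, so E4 + 20 = C6.

C6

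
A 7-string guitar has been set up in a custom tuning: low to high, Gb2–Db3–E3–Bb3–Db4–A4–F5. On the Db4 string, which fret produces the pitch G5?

G5 is 18 semitones above the open Db4 (Db–D–Eb–E–…–F–Gb–G), so it sits at fret 18.

18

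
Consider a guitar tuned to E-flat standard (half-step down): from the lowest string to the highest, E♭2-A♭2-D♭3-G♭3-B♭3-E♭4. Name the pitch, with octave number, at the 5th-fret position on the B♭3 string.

E♭4

B♭3 is MIDI 58. Adding 5 gives 63, which is E♭4.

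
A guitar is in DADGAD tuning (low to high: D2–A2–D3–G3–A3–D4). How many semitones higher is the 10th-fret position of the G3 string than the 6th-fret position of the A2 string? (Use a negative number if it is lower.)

14 semitones

G3 at fret 10 → F4 (MIDI 65); A2 at fret 6 → D#3 (MIDI 51).
65 − 51 = 14, so the two pitches are 14 semitones apart.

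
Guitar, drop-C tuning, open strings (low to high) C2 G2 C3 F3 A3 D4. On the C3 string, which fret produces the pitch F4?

17

F4 is 17 semitones above the open C3 (C–C#–D–D#–…–D#–E–F), so it sits at fret 17.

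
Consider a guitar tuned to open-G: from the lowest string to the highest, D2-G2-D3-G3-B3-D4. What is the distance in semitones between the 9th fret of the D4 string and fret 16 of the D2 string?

D4 at fret 9 → B4 (MIDI 71); D2 at fret 16 → F♯3 (MIDI 54).
71 − 54 = 17, so the two pitches are 17 semitones apart, with B4 the higher.

17 semitones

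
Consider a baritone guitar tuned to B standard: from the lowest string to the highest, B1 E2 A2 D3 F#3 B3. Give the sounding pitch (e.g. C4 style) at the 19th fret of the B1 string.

Each fret is one semitone, so B1 + 19 = F#3.
(Equivalently spelled Gb3.)

F#3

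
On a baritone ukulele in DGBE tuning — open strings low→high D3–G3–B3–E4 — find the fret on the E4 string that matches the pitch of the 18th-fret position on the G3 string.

G3 at fret 18 is G3 + 18 semitones = C#5.
The open E4 string is 9 semitones above the open G3, so the same pitch on the E4 string lies at fret 18 − 9 = 9.

9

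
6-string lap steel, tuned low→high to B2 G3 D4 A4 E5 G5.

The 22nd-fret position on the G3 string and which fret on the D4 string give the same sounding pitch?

15

G3 at fret 22 is G3 + 22 semitones = F5.
The open D4 string is 7 semitones above the open G3, so the same pitch on the D4 string lies at fret 22 − 7 = 15.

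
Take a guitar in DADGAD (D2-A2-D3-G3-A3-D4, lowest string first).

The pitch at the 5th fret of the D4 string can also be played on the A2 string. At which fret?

22

D4 at fret 5 is D4 + 5 semitones = G4.
The open A2 string is 17 semitones below the open D4, so the same pitch on the A2 string lies at fret 5 + 17 = 22.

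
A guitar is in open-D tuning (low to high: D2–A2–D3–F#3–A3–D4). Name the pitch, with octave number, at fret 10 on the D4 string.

C5

The open D4 string plus 10 semitones: D–D#–E–F–…–A#–B–C.
The walk passes from B into C once, so the octave number goes from 4 to 5.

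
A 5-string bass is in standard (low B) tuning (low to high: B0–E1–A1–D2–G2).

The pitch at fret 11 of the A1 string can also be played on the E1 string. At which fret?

16

Fret 11 on A1 is MIDI 33 + 11 = 44 (G#2). On the E1 string (open MIDI 28), that pitch is 44 − 28 = fret 16.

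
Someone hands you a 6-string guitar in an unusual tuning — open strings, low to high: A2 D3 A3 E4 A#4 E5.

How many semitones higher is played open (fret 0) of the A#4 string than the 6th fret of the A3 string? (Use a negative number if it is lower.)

A#4 at fret 0 → A#4 (MIDI 70); A3 at fret 6 → D#4 (MIDI 63).
70 − 63 = 7, so the two pitches are 7 semitones apart.

7 semitones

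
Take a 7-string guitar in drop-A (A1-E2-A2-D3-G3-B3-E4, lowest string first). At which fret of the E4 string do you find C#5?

C#5 is 9 semitones above the open E4 (E–F–F#–G–G#–A–A#–B–C–C#), so it sits at fret 9.

9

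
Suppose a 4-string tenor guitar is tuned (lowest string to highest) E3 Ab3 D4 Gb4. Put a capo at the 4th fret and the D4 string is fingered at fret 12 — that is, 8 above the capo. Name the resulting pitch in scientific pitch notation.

The capo raises the open D4 by 4 semitones to Gb4; fretting 8 more gives D4 + 4 + 8 = D4 + 12 semitones = D5.

D5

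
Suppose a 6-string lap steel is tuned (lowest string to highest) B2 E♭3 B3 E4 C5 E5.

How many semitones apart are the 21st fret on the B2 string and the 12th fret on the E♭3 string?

B2 at fret 21 → A♭4 (MIDI 68); E♭3 at fret 12 → E♭4 (MIDI 63).
68 − 63 = 5, so the two pitches are 5 semitones apart, with A♭4 the higher.

5 semitones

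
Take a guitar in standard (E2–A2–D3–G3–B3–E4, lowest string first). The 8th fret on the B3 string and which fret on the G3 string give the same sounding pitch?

12

B3 at fret 8 is B3 + 8 semitones = G4.
The open G3 string is 4 semitones below the open B3, so the same pitch on the G3 string lies at fret 8 + 4 = 12.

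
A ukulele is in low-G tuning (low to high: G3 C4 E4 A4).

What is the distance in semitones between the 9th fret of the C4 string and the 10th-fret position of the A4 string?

10 semitones

C4 at fret 9 → A4 (MIDI 69); A4 at fret 10 → G5 (MIDI 79).
69 − 79 = -10, so the two pitches are 10 semitones apart, with G5 the higher.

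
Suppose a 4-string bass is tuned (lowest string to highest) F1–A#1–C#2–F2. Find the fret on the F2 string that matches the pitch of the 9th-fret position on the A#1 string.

A#1 at fret 9 is A#1 + 9 semitones = G2.
The open F2 string is 7 semitones above the open A#1, so the same pitch on the F2 string lies at fret 9 − 7 = 2.

2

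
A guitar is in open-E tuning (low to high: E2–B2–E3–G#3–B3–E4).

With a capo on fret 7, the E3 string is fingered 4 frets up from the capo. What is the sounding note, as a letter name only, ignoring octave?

D#

The capo raises the open E3 by 7 semitones to B3; fretting 4 more gives E3 + 7 + 4 = E3 + 11 semitones, landing on D#.
(Also written Eb.)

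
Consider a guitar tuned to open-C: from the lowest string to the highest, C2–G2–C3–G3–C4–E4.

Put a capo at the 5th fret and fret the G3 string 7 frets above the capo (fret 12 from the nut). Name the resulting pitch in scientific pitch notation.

G4

The capo raises the open G3 by 5 semitones to C4; fretting 7 more gives G3 + 5 + 7 = G3 + 12 semitones = G4.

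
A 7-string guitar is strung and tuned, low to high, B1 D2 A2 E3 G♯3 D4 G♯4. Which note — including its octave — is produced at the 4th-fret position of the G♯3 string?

The open G♯3 string plus 4 semitones: G#–A–A#–B–C.
The walk passes from B into C once, so the octave number goes from 3 to 4.

C4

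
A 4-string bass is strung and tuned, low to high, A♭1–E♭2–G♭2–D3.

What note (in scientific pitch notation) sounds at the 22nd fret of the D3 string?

C5

D3 is MIDI 50. Adding 22 gives 72, which is C5.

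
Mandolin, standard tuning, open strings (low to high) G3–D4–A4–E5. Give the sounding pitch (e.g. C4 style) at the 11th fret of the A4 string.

The open A4 string plus 11 semitones: A–A#–B–C–…–F#–G–G#.
The walk passes from B into C once, so the octave number goes from 4 to 5.
(Equivalently spelled Ab5.)

G#5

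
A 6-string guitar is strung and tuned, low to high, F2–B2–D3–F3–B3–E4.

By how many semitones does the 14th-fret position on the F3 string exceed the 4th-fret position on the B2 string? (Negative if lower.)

16 semitones

F3 at fret 14 → G4 (MIDI 67); B2 at fret 4 → D#3 (MIDI 51).
67 − 51 = 16, so the two pitches are 16 semitones apart.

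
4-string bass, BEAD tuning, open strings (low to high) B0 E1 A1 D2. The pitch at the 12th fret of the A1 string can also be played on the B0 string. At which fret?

A1 at fret 12 is A1 + 12 semitones = A2.
The open B0 string is 10 semitones below the open A1, so the same pitch on the B0 string lies at fret 12 + 10 = 22.

22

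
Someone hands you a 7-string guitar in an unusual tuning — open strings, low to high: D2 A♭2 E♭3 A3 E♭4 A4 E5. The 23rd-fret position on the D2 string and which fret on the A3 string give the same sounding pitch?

Fret 23 on D2 is MIDI 38 + 23 = 61 (D♭4). On the A3 string (open MIDI 57), that pitch is 61 − 57 = fret 4.

4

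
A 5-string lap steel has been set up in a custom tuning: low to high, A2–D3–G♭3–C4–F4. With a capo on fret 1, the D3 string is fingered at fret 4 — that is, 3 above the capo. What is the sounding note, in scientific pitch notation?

G♭3

The capo raises the open D3 by 1 semitone to E♭3; fretting 3 more gives D3 + 1 + 3 = D3 + 4 semitones = G♭3.
(Also written F♯.)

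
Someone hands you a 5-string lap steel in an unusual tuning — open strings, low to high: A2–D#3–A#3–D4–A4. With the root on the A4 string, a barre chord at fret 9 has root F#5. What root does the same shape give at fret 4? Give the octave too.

C#5

Moving from fret 9 to fret 4 shifts the root by -5 semitones.
F#5 down 5 semitones is C#5.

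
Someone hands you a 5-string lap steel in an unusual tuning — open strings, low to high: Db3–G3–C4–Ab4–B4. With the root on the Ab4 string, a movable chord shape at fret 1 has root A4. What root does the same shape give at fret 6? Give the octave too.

D5

Moving from fret 1 to fret 6 shifts the root by 5 semitones.
A4 up 5 semitones is D5.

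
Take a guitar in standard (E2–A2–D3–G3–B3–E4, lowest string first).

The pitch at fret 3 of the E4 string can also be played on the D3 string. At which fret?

E4 at fret 3 is E4 + 3 semitones = G4.
The open D3 string is 14 semitones below the open E4, so the same pitch on the D3 string lies at fret 3 + 14 = 17.

17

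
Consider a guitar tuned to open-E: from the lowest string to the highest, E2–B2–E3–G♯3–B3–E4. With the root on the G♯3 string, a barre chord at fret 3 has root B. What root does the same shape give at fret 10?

Moving from fret 3 to fret 10 shifts the root by 7 semitones.
B up 7 semitones is F♯.

F♯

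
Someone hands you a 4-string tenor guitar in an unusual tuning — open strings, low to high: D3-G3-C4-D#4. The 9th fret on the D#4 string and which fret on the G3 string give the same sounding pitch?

D#4 at fret 9 is D#4 + 9 semitones = C5.
The open G3 string is 8 semitones below the open D#4, so the same pitch on the G3 string lies at fret 9 + 8 = 17.

17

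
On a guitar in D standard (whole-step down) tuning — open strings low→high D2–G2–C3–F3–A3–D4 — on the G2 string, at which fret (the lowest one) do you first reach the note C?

5

From G2, count semitones up the chromatic scale until reaching C: G–G#–A–A#–B–C — 5 steps.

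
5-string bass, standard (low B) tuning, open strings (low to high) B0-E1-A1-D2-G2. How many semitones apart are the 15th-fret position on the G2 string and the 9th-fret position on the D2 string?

11 semitones

G2 at fret 15 → A#3 (MIDI 58); D2 at fret 9 → B2 (MIDI 47).
58 − 47 = 11, so the two pitches are 11 semitones apart, with A#3 the higher.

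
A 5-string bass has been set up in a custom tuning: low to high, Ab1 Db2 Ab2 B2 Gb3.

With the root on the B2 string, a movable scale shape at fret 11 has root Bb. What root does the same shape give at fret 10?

A

Moving from fret 11 to fret 10 shifts the root by -1 semitone.
Bb down 1 semitone is A.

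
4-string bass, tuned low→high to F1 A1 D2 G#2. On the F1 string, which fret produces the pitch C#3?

C#3 is 20 semitones above the open F1 (F–F#–G–G#–…–B–C–C#), so it sits at fret 20.

20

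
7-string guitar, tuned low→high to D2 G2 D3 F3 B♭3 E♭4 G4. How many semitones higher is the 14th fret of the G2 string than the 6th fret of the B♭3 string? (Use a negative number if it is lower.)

-7 semitones

G2 at fret 14 → A3 (MIDI 57); B♭3 at fret 6 → E4 (MIDI 64).
57 − 64 = -7, so the two pitches are 7 semitones apart.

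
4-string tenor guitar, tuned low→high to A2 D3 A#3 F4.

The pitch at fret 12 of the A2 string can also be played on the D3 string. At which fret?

7

A2 at fret 12 is A2 + 12 semitones = A3.
The open D3 string is 5 semitones above the open A2, so the same pitch on the D3 string lies at fret 12 − 5 = 7.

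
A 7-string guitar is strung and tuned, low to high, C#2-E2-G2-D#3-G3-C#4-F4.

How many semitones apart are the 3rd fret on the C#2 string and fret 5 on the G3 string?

C#2 at fret 3 → E2 (MIDI 40); G3 at fret 5 → C4 (MIDI 60).
40 − 60 = -20, so the two pitches are 20 semitones apart, with C4 the higher.

20 semitones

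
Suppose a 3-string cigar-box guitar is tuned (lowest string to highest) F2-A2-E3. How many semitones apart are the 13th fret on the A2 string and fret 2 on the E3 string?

A2 at fret 13 → A#3 (MIDI 58); E3 at fret 2 → F#3 (MIDI 54).
58 − 54 = 4, so the two pitches are 4 semitones apart, with A#3 the higher.

4 semitones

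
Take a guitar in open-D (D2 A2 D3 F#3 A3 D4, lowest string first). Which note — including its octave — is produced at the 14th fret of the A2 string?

B3

A2 is MIDI 45. Adding 14 gives 59, which is B3.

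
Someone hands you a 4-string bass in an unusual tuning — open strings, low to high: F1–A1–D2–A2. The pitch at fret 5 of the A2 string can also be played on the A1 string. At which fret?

17

Fret 5 on A2 is MIDI 45 + 5 = 50 (D3). On the A1 string (open MIDI 33), that pitch is 50 − 33 = fret 17.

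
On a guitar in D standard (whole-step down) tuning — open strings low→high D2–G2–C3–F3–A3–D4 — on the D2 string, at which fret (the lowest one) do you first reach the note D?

From D2, count semitones up the chromatic scale until reaching D: D — 0 steps.

0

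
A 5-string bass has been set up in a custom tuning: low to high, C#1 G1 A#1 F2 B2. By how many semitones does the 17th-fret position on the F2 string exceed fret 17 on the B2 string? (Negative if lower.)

-6 semitones

F2 at fret 17 → A#3 (MIDI 58); B2 at fret 17 → E4 (MIDI 64).
58 − 64 = -6, so the two pitches are 6 semitones apart.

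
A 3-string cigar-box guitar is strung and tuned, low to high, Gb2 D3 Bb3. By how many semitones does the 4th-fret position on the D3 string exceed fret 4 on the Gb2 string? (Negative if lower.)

D3 at fret 4 → Gb3 (MIDI 54); Gb2 at fret 4 → Bb2 (MIDI 46).
54 − 46 = 8, so the two pitches are 8 semitones apart.

8 semitones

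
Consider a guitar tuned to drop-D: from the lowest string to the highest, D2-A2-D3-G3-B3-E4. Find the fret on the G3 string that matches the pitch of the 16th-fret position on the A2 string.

6

Fret 16 on A2 is MIDI 45 + 16 = 61 (C#4). On the G3 string (open MIDI 55), that pitch is 61 − 55 = fret 6.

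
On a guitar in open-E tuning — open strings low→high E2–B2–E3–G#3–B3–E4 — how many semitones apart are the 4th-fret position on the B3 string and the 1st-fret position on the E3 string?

10 semitones

B3 at fret 4 → D#4 (MIDI 63); E3 at fret 1 → F3 (MIDI 53).
63 − 53 = 10, so the two pitches are 10 semitones apart, with D#4 the higher.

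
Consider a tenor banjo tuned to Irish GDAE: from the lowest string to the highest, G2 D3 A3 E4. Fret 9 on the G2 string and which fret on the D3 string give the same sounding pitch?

2

G2 at fret 9 is G2 + 9 semitones = E3.
The open D3 string is 7 semitones above the open G2, so the same pitch on the D3 string lies at fret 9 − 7 = 2.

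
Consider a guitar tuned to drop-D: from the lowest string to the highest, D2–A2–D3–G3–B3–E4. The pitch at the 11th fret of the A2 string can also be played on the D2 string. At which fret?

A2 at fret 11 is A2 + 11 semitones = G♯3.
The open D2 string is 7 semitones below the open A2, so the same pitch on the D2 string lies at fret 11 + 7 = 18.

18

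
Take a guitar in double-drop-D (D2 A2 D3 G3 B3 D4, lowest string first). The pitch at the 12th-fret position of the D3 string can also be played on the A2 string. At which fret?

17

Fret 12 on D3 is MIDI 50 + 12 = 62 (D4). On the A2 string (open MIDI 45), that pitch is 62 − 45 = fret 17.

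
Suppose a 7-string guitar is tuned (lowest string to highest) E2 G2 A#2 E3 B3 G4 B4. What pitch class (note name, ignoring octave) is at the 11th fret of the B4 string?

Each fret is one semitone, so B4 + 11 = A#.
(Equivalently spelled Bb.)

A#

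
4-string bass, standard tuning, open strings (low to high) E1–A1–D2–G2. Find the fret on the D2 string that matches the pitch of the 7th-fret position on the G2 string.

G2 at fret 7 is G2 + 7 semitones = D3.
The open D2 string is 5 semitones below the open G2, so the same pitch on the D2 string lies at fret 7 + 5 = 12.

12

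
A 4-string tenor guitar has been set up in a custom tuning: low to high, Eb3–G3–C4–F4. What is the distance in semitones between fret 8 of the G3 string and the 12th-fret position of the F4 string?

G3 at fret 8 → Eb4 (MIDI 63); F4 at fret 12 → F5 (MIDI 77).
63 − 77 = -14, so the two pitches are 14 semitones apart, with F5 the higher.

14 semitones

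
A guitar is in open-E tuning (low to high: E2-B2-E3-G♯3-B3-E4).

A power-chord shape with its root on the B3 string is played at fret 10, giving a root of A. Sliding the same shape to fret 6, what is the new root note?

F

Moving from fret 10 to fret 6 shifts the root by -4 semitones.
A down 4 semitones is F.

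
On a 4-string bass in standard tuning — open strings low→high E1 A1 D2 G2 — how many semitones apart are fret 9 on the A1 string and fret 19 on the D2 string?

15 semitones

A1 at fret 9 → F#2 (MIDI 42); D2 at fret 19 → A3 (MIDI 57).
42 − 57 = -15, so the two pitches are 15 semitones apart, with A3 the higher.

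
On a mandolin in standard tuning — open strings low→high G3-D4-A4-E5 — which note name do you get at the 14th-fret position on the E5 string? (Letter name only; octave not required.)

F#

E5 is MIDI 76. Adding 14 gives 90; 90 mod 12 = 6, i.e. F#.
(Equivalently spelled Gb.)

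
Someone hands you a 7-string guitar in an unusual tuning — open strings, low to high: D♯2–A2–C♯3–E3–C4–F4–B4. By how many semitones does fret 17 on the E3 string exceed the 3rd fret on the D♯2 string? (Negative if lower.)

27 semitones

E3 at fret 17 → A4 (MIDI 69); D♯2 at fret 3 → F♯2 (MIDI 42).
69 − 42 = 27, so the two pitches are 27 semitones apart.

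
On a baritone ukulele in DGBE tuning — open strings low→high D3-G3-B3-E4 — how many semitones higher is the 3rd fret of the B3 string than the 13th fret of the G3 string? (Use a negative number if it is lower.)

-6 semitones

B3 at fret 3 → D4 (MIDI 62); G3 at fret 13 → G#4 (MIDI 68).
62 − 68 = -6, so the two pitches are 6 semitones apart.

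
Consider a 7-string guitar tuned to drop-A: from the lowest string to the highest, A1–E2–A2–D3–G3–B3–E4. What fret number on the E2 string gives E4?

E4 is 24 semitones above the open E2 (E–F–F#–G–…–D–D#–E), so it sits at fret 24.

24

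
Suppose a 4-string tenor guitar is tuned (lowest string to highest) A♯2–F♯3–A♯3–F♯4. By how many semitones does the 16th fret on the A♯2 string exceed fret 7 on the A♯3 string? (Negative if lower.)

A♯2 at fret 16 → D4 (MIDI 62); A♯3 at fret 7 → F4 (MIDI 65).
62 − 65 = -3, so the two pitches are 3 semitones apart.

-3 semitones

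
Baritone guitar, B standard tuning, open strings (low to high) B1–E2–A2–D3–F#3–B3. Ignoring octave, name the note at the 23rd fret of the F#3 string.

Each fret is one semitone, so F#3 + 23 = F.

F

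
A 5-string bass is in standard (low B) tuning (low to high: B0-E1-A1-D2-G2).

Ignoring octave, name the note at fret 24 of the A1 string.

Each fret is one semitone, so A1 + 24 = A.

A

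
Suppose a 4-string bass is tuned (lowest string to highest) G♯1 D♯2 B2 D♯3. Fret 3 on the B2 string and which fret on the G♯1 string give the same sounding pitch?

18

Fret 3 on B2 is MIDI 47 + 3 = 50 (D3). On the G♯1 string (open MIDI 32), that pitch is 50 − 32 = fret 18.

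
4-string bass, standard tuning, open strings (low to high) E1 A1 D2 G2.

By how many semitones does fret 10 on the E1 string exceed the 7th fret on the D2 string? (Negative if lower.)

E1 at fret 10 → D2 (MIDI 38); D2 at fret 7 → A2 (MIDI 45).
38 − 45 = -7, so the two pitches are 7 semitones apart.

-7 semitones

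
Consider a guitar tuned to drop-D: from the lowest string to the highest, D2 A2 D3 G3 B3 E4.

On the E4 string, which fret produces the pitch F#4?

F#4 is 2 semitones above the open E4 (E–F–F#), so it sits at fret 2.

2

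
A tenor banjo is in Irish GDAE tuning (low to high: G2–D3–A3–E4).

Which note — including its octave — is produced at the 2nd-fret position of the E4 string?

F#4

Each fret is one semitone, so E4 + 2 = F#4.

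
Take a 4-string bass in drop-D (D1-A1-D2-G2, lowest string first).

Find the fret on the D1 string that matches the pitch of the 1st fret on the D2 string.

D2 at fret 1 is D2 + 1 semitone = D#2.
The open D1 string is 12 semitones below the open D2, so the same pitch on the D1 string lies at fret 1 + 12 = 13.

13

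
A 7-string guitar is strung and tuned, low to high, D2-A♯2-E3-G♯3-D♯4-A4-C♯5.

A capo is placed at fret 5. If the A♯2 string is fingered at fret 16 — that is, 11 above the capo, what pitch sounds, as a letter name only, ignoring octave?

D

The capo raises the open A♯2 by 5 semitones to D♯3; fretting 11 more gives A♯2 + 5 + 11 = A♯2 + 16 semitones, landing on D.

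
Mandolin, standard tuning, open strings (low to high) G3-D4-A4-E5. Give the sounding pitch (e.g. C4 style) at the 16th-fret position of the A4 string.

C#6

Each fret is one semitone, so A4 + 16 = C#6.
(Equivalently spelled Db6.)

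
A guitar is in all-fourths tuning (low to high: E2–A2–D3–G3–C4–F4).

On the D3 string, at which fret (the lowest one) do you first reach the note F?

3

From D3, count semitones up the chromatic scale until reaching F: D–D#–E–F — 3 steps.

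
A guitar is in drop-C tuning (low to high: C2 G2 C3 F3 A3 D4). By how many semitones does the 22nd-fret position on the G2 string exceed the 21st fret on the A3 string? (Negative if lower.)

-13 semitones

G2 at fret 22 → F4 (MIDI 65); A3 at fret 21 → F#5 (MIDI 78).
65 − 78 = -13, so the two pitches are 13 semitones apart.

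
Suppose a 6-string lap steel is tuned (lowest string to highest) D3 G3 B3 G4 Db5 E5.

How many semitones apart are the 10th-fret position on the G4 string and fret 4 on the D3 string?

23 semitones

G4 at fret 10 → F5 (MIDI 77); D3 at fret 4 → Gb3 (MIDI 54).
77 − 54 = 23, so the two pitches are 23 semitones apart, with F5 the higher.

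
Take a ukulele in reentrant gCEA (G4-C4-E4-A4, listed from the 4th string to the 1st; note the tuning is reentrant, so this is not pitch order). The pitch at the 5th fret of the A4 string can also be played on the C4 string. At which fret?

14

A4 at fret 5 is A4 + 5 semitones = D5.
The open C4 string is 9 semitones below the open A4, so the same pitch on the C4 string lies at fret 5 + 9 = 14.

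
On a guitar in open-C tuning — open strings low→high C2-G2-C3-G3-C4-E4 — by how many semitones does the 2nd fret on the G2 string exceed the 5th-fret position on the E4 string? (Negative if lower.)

-24 semitones

G2 at fret 2 → A2 (MIDI 45); E4 at fret 5 → A4 (MIDI 69).
45 − 69 = -24, so the two pitches are 24 semitones apart.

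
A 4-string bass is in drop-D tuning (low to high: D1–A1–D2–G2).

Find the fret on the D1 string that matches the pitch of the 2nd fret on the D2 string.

Fret 2 on D2 is MIDI 38 + 2 = 40 (E2). On the D1 string (open MIDI 26), that pitch is 40 − 26 = fret 14.

14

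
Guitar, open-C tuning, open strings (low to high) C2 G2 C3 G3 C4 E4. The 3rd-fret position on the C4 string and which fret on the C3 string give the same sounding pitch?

15

C4 at fret 3 is C4 + 3 semitones = D#4.
The open C3 string is 12 semitones below the open C4, so the same pitch on the C3 string lies at fret 3 + 12 = 15.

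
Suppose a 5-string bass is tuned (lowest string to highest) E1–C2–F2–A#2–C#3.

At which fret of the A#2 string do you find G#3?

G#3 is 10 semitones above the open A#2 (A#–B–C–C#–…–F#–G–G#), so it sits at fret 10.

10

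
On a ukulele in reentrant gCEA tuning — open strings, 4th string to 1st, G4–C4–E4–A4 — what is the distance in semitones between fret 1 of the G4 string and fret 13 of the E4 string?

9 semitones

G4 at fret 1 → G♯4 (MIDI 68); E4 at fret 13 → F5 (MIDI 77).
68 − 77 = -9, so the two pitches are 9 semitones apart, with F5 the higher.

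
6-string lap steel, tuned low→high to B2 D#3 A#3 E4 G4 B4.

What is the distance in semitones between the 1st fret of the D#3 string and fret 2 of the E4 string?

14 semitones

D#3 at fret 1 → E3 (MIDI 52); E4 at fret 2 → F#4 (MIDI 66).
52 − 66 = -14, so the two pitches are 14 semitones apart, with F#4 the higher.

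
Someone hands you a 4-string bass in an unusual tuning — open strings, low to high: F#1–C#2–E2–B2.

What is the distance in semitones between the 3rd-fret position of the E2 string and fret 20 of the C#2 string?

E2 at fret 3 → G2 (MIDI 43); C#2 at fret 20 → A3 (MIDI 57).
43 − 57 = -14, so the two pitches are 14 semitones apart, with A3 the higher.

14 semitones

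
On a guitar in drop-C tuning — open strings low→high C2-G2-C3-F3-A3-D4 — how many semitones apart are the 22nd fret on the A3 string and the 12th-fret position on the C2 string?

31 semitones

A3 at fret 22 → G5 (MIDI 79); C2 at fret 12 → C3 (MIDI 48).
79 − 48 = 31, so the two pitches are 31 semitones apart, with G5 the higher.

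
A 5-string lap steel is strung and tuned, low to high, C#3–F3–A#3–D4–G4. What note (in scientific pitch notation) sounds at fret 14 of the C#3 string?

D#4

Each fret is one semitone, so C#3 + 14 = D#4.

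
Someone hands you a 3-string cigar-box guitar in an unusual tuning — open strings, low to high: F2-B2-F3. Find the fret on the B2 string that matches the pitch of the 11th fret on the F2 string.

Fret 11 on F2 is MIDI 41 + 11 = 52 (E3). On the B2 string (open MIDI 47), that pitch is 52 − 47 = fret 5.

5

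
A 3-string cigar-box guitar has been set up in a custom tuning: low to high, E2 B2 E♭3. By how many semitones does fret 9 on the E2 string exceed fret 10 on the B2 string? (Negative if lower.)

-8 semitones

E2 at fret 9 → D♭3 (MIDI 49); B2 at fret 10 → A3 (MIDI 57).
49 − 57 = -8, so the two pitches are 8 semitones apart.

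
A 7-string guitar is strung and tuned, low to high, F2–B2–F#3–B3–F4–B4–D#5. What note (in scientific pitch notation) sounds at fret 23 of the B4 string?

A#6

B4 is MIDI 71. Adding 23 gives 94, which is A#6.
(Equivalently spelled Bb6.)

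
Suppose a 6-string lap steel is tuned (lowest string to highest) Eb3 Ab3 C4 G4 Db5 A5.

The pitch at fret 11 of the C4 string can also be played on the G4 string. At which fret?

4

Fret 11 on C4 is MIDI 60 + 11 = 71 (B4). On the G4 string (open MIDI 67), that pitch is 71 − 67 = fret 4.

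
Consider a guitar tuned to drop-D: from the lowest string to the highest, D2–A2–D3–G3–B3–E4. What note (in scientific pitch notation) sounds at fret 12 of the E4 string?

E5

Each fret is one semitone, so E4 + 12 = E5.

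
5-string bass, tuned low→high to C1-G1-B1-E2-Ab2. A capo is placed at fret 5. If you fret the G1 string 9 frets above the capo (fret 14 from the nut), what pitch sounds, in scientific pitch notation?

The capo raises the open G1 by 5 semitones to C2; fretting 9 more gives G1 + 5 + 9 = G1 + 14 semitones = A2.

A2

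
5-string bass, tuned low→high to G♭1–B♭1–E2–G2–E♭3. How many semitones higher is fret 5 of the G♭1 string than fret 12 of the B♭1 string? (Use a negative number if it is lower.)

-11 semitones

G♭1 at fret 5 → B1 (MIDI 35); B♭1 at fret 12 → B♭2 (MIDI 46).
35 − 46 = -11, so the two pitches are 11 semitones apart.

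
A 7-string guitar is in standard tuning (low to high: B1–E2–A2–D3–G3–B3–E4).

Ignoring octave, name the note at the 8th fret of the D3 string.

Each fret is one semitone, so D3 + 8 = A#.

A#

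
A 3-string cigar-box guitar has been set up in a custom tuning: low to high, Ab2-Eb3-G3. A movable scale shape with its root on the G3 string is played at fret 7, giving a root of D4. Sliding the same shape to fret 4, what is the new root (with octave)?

B3

Moving from fret 7 to fret 4 shifts the root by -3 semitones.
D4 down 3 semitones is B3.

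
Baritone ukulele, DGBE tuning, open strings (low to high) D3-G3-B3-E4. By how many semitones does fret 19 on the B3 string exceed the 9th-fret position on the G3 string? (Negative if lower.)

B3 at fret 19 → F#5 (MIDI 78); G3 at fret 9 → E4 (MIDI 64).
78 − 64 = 14, so the two pitches are 14 semitones apart.

14 semitones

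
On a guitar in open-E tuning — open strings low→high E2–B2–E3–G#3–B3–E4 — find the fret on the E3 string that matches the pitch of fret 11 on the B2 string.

6

Fret 11 on B2 is MIDI 47 + 11 = 58 (A#3). On the E3 string (open MIDI 52), that pitch is 58 − 52 = fret 6.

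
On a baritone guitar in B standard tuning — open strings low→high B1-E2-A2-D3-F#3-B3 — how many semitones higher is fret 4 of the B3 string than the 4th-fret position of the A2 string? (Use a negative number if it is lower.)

14 semitones

B3 at fret 4 → D#4 (MIDI 63); A2 at fret 4 → C#3 (MIDI 49).
63 − 49 = 14, so the two pitches are 14 semitones apart.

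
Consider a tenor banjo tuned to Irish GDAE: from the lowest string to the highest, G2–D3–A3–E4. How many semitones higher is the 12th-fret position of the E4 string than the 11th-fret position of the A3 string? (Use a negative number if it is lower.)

E4 at fret 12 → E5 (MIDI 76); A3 at fret 11 → G♯4 (MIDI 68).
76 − 68 = 8, so the two pitches are 8 semitones apart.

8 semitones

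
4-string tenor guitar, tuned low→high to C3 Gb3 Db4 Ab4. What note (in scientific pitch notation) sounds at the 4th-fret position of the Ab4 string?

The open Ab4 string plus 4 semitones: Ab–A–Bb–B–C.
The walk passes from B into C once, so the octave number goes from 4 to 5.

C5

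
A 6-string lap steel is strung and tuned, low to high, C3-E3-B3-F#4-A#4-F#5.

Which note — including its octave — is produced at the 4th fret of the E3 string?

G#3

E3 is MIDI 52. Adding 4 gives 56, which is G#3.
(Equivalently spelled Ab3.)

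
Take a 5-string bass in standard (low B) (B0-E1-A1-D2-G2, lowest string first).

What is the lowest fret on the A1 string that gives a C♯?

From A1, count semitones up the chromatic scale until reaching C♯: A–A#–B–C–C# — 4 steps.

4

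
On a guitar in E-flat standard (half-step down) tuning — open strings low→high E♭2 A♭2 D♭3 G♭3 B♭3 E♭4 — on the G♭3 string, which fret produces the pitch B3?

B3 is 5 semitones above the open G♭3 (Gb–G–Ab–A–Bb–B), so it sits at fret 5.

5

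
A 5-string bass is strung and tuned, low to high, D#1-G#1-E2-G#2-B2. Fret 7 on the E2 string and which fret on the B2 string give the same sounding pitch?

E2 at fret 7 is E2 + 7 semitones = B2.
The open B2 string is 7 semitones above the open E2, so the same pitch on the B2 string lies at fret 7 − 7 = 0.

0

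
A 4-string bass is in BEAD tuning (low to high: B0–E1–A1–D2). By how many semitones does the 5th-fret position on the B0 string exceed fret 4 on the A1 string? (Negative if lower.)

-9 semitones

B0 at fret 5 → E1 (MIDI 28); A1 at fret 4 → C♯2 (MIDI 37).
28 − 37 = -9, so the two pitches are 9 semitones apart.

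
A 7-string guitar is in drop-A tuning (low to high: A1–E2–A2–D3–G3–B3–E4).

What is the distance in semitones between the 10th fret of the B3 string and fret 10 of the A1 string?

26 semitones

B3 at fret 10 → A4 (MIDI 69); A1 at fret 10 → G2 (MIDI 43).
69 − 43 = 26, so the two pitches are 26 semitones apart, with A4 the higher.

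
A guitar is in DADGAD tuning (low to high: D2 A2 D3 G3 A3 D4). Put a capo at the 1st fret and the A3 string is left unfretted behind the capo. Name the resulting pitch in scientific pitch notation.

A♯3

The capo raises the open A3 by 1 semitone to A♯3; fretting 0 more gives A3 + 1 + 0 = A3 + 1 semitone = A♯3.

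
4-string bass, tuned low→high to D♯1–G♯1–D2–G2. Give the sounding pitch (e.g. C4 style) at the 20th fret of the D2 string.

Each fret is one semitone, so D2 + 20 = A♯3.

A♯3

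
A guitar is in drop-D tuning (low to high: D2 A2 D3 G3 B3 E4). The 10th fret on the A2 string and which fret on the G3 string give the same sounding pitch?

A2 at fret 10 is A2 + 10 semitones = G3.
The open G3 string is 10 semitones above the open A2, so the same pitch on the G3 string lies at fret 10 − 10 = 0.

0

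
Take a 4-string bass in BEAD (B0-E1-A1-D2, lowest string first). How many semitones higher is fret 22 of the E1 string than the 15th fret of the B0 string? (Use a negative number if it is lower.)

E1 at fret 22 → D3 (MIDI 50); B0 at fret 15 → D2 (MIDI 38).
50 − 38 = 12, so the two pitches are 12 semitones apart.

12 semitones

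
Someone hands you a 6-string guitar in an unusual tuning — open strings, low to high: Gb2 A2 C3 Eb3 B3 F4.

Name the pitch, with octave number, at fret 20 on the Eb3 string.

B4

The open Eb3 string plus 20 semitones: Eb–E–F–Gb–…–A–Bb–B.
The walk passes from B into C once, so the octave number goes from 3 to 4.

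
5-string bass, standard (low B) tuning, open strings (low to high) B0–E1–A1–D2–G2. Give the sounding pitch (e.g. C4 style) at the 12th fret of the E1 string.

Each fret is one semitone, so E1 + 12 = E2.

E2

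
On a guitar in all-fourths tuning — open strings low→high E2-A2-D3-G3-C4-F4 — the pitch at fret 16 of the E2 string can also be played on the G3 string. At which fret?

E2 at fret 16 is E2 + 16 semitones = G♯3.
The open G3 string is 15 semitones above the open E2, so the same pitch on the G3 string lies at fret 16 − 15 = 1.

1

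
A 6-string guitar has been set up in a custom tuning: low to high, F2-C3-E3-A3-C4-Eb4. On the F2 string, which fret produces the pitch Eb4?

22

Eb4 is 22 semitones above the open F2 (F–Gb–G–Ab–…–Db–D–Eb), so it sits at fret 22.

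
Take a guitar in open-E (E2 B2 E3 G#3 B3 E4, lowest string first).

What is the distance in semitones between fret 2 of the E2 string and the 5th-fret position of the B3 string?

22 semitones

E2 at fret 2 → F#2 (MIDI 42); B3 at fret 5 → E4 (MIDI 64).
42 − 64 = -22, so the two pitches are 22 semitones apart, with E4 the higher.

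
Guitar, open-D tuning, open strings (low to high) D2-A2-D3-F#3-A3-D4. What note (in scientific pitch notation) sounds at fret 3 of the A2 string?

C3

Each fret is one semitone, so A2 + 3 = C3.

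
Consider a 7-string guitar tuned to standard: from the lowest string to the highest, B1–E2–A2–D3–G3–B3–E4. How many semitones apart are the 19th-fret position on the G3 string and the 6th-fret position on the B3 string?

G3 at fret 19 → D5 (MIDI 74); B3 at fret 6 → F4 (MIDI 65).
74 − 65 = 9, so the two pitches are 9 semitones apart, with D5 the higher.

9 semitones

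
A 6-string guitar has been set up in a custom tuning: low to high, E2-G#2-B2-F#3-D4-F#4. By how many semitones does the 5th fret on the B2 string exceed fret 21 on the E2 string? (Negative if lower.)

B2 at fret 5 → E3 (MIDI 52); E2 at fret 21 → C#4 (MIDI 61).
52 − 61 = -9, so the two pitches are 9 semitones apart.

-9 semitones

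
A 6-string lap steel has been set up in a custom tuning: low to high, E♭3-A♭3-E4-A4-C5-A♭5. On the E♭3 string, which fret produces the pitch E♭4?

E♭4 is 12 semitones above the open E♭3 (Eb–E–F–Gb–…–Db–D–Eb), so it sits at fret 12.

12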